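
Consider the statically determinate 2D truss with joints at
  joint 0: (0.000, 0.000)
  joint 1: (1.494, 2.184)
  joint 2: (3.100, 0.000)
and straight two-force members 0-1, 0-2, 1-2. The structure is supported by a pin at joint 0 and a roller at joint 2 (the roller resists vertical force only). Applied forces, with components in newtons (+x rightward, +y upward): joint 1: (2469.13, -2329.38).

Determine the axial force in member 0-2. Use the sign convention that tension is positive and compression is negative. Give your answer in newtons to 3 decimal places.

2104.678

N=3 nodes, M=3 members, R=3 reactions → 2N=6, M+R=6
member 0 (0-1): L=2.6461, (cx,cy)=(0.5646,0.8254)
member 1 (0-2): L=3.1000, (cx,cy)=(1.0000,0.0000)
member 2 (1-2): L=2.7109, (cx,cy)=(0.5924,-0.8056)
solve A·x = −loads:
  F[0-1] = +645.5013 N (tension)
  F[0-2] = +2104.6783 N (tension)
  F[1-2] = -3552.6876 N (compression)
  Rx@0 = -2469.1300 N
  Ry@0 = -532.7728 N
  Ry@2 = +2862.1528 N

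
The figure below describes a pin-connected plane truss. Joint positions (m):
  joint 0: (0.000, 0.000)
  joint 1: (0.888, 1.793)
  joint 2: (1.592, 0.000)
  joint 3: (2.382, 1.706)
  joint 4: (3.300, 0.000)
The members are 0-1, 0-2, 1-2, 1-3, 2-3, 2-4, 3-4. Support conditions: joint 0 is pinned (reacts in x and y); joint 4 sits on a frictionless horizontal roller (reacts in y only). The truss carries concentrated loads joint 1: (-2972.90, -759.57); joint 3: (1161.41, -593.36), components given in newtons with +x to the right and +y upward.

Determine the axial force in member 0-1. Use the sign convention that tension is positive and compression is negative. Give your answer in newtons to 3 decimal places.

N=5 nodes, M=7 members, R=3 reactions → 2N=10, M+R=10
member 0 (0-1): L=2.0008, (cx,cy)=(0.4438,0.8961)
member 1 (0-2): L=1.5920, (cx,cy)=(1.0000,0.0000)
member 2 (1-2): L=1.9263, (cx,cy)=(0.3655,-0.9308)
member 3 (1-3): L=1.4965, (cx,cy)=(0.9983,-0.0581)
member 4 (2-3): L=1.8800, (cx,cy)=(0.4202,0.9074)
member 5 (2-4): L=1.7080, (cx,cy)=(1.0000,0.0000)
member 6 (3-4): L=1.9373, (cx,cy)=(0.4739,-0.8806)
solve A·x = −loads:
  F[0-1] = -1936.2367 N (compression)
  F[0-2] = -952.1653 N (compression)
  F[1-2] = +937.2348 N (tension)
  F[1-3] = +1774.0391 N (tension)
  F[2-3] = -961.3946 N (compression)
  F[2-4] = -205.6462 N (compression)
  F[3-4] = +433.9869 N (tension)
  Rx@0 = +1811.4900 N
  Ry@0 = +1735.1005 N
  Ry@4 = -382.1705 N

-1936.237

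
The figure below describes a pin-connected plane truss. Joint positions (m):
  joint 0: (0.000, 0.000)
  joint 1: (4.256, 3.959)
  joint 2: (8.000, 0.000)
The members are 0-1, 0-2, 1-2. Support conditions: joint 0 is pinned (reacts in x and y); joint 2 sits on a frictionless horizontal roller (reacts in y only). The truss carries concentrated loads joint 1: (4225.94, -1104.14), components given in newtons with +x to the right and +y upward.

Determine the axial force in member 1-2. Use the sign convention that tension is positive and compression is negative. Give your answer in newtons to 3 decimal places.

-3686.845

N=3 nodes, M=3 members, R=3 reactions → 2N=6, M+R=6
member 0 (0-1): L=5.8127, (cx,cy)=(0.7322,0.6811)
member 1 (0-2): L=8.0000, (cx,cy)=(1.0000,0.0000)
member 2 (1-2): L=5.4490, (cx,cy)=(0.6871,-0.7266)
solve A·x = −loads:
  F[0-1] = +2311.8196 N (tension)
  F[0-2] = +2533.2425 N (tension)
  F[1-2] = -3686.8454 N (compression)
  Rx@0 = -4225.9400 N
  Ry@0 = -1574.5745 N
  Ry@2 = +2678.7145 N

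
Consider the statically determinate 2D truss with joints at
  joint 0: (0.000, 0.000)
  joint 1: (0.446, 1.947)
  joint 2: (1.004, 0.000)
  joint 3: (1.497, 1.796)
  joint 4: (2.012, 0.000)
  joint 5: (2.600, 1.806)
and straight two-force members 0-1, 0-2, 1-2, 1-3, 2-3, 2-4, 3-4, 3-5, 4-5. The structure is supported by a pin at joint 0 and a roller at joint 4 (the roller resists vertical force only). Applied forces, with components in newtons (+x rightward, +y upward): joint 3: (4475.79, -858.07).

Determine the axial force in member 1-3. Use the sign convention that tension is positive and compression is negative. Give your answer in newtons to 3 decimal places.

2051.434

N=6 nodes, M=9 members, R=3 reactions → 2N=12, M+R=12
member 0 (0-1): L=1.9974, (cx,cy)=(0.2233,0.9748)
member 1 (0-2): L=1.0040, (cx,cy)=(1.0000,0.0000)
member 2 (1-2): L=2.0254, (cx,cy)=(0.2755,-0.9613)
member 3 (1-3): L=1.0618, (cx,cy)=(0.9898,-0.1422)
member 4 (2-3): L=1.8624, (cx,cy)=(0.2647,0.9643)
member 5 (2-4): L=1.0080, (cx,cy)=(1.0000,0.0000)
member 6 (3-4): L=1.8684, (cx,cy)=(0.2756,-0.9613)
member 7 (3-5): L=1.1030, (cx,cy)=(1.0000,0.0091)
member 8 (4-5): L=1.8993, (cx,cy)=(0.3096,0.9509)
solve A·x = −loads:
  F[0-1] = +3873.4463 N (tension)
  F[0-2] = +3610.8999 N (tension)
  F[1-2] = -4231.1366 N (compression)
  F[1-3] = +2051.4337 N (tension)
  F[2-3] = +4217.8474 N (tension)
  F[2-4] = +1328.7122 N (tension)
  F[3-4] = -4820.4626 N (compression)
  F[3-5] = -0.0000 N (compression)
  F[4-5] = +0.0000 N (tension)
  Rx@0 = -4475.7900 N
  Ry@0 = -3775.6525 N
  Ry@4 = +4633.7225 N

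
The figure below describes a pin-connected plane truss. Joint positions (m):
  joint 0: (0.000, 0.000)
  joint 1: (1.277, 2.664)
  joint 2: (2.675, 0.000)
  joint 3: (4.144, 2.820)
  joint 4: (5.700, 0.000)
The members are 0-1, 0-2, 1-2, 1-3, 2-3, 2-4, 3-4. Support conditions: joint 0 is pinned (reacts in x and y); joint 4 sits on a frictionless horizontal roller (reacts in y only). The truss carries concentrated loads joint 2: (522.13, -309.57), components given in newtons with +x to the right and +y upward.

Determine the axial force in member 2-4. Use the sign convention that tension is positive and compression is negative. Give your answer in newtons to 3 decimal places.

80.162

N=5 nodes, M=7 members, R=3 reactions → 2N=10, M+R=10
member 0 (0-1): L=2.9543, (cx,cy)=(0.4323,0.9018)
member 1 (0-2): L=2.6750, (cx,cy)=(1.0000,0.0000)
member 2 (1-2): L=3.0085, (cx,cy)=(0.4647,-0.8855)
member 3 (1-3): L=2.8712, (cx,cy)=(0.9985,0.0543)
member 4 (2-3): L=3.1797, (cx,cy)=(0.4620,0.8869)
member 5 (2-4): L=3.0250, (cx,cy)=(1.0000,0.0000)
member 6 (3-4): L=3.2208, (cx,cy)=(0.4831,-0.8756)
solve A·x = −loads:
  F[0-1] = -182.1894 N (compression)
  F[0-2] = +600.8828 N (tension)
  F[1-2] = +175.6813 N (tension)
  F[1-3] = -160.6252 N (compression)
  F[2-3] = +173.6508 N (tension)
  F[2-4] = +80.1620 N (tension)
  F[3-4] = -165.9289 N (compression)
  Rx@0 = -522.1300 N
  Ry@0 = +164.2893 N
  Ry@4 = +145.2807 N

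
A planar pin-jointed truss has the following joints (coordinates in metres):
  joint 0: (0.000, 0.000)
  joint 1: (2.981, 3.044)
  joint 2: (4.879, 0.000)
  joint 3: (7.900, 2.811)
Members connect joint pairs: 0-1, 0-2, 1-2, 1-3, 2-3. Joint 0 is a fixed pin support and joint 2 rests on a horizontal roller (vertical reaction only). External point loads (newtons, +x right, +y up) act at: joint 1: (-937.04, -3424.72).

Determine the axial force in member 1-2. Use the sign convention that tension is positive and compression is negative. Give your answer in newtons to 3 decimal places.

-1776.934

N=4 nodes, M=5 members, R=3 reactions → 2N=8, M+R=8
member 0 (0-1): L=4.2606, (cx,cy)=(0.6997,0.7145)
member 1 (0-2): L=4.8790, (cx,cy)=(1.0000,0.0000)
member 2 (1-2): L=3.5872, (cx,cy)=(0.5291,-0.8486)
member 3 (1-3): L=4.9245, (cx,cy)=(0.9989,-0.0473)
member 4 (2-3): L=4.1265, (cx,cy)=(0.7321,0.6812)
solve A·x = −loads:
  F[0-1] = -2682.9747 N (compression)
  F[0-2] = +940.1696 N (tension)
  F[1-2] = -1776.9338 N (compression)
  F[1-3] = +0.0000 N (tension)
  F[2-3] = -0.0000 N (compression)
  Rx@0 = +937.0400 N
  Ry@0 = +1916.8822 N
  Ry@2 = +1507.8378 N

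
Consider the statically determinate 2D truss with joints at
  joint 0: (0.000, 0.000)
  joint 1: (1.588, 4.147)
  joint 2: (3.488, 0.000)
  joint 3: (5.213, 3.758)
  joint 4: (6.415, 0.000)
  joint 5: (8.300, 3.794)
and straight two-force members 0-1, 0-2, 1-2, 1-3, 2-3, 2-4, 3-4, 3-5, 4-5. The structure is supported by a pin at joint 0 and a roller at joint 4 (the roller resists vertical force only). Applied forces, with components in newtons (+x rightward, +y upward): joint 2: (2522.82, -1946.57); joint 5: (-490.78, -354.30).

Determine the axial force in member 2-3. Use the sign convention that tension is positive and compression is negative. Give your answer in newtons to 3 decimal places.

N=6 nodes, M=9 members, R=3 reactions → 2N=12, M+R=12
member 0 (0-1): L=4.4406, (cx,cy)=(0.3576,0.9339)
member 1 (0-2): L=3.4880, (cx,cy)=(1.0000,0.0000)
member 2 (1-2): L=4.5615, (cx,cy)=(0.4165,-0.9091)
member 3 (1-3): L=3.6458, (cx,cy)=(0.9943,-0.1067)
member 4 (2-3): L=4.1350, (cx,cy)=(0.4172,0.9088)
member 5 (2-4): L=2.9270, (cx,cy)=(1.0000,0.0000)
member 6 (3-4): L=3.9456, (cx,cy)=(0.3046,-0.9525)
member 7 (3-5): L=3.0872, (cx,cy)=(0.9999,0.0117)
member 8 (4-5): L=4.2365, (cx,cy)=(0.4449,0.8956)
solve A·x = −loads:
  F[0-1] = -1150.3942 N (compression)
  F[0-2] = +2443.4273 N (tension)
  F[1-2] = +1293.8850 N (tension)
  F[1-3] = -955.7806 N (compression)
  F[2-3] = +847.5405 N (tension)
  F[2-4] = +105.9752 N (tension)
  F[3-4] = -919.6557 N (compression)
  F[3-5] = -316.6064 N (compression)
  F[4-5] = -391.4970 N (compression)
  Rx@0 = -2032.0400 N
  Ry@0 = +1074.3218 N
  Ry@4 = +1226.5482 N

847.540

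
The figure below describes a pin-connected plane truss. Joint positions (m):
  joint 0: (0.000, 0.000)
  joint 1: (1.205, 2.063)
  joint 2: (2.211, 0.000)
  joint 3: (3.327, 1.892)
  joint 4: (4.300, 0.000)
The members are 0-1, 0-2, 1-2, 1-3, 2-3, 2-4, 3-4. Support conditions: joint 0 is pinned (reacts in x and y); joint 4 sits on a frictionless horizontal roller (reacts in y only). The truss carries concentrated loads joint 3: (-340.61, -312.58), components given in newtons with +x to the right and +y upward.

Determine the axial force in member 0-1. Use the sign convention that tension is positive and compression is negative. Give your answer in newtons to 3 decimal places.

-255.473

N=5 nodes, M=7 members, R=3 reactions → 2N=10, M+R=10
member 0 (0-1): L=2.3891, (cx,cy)=(0.5044,0.8635)
member 1 (0-2): L=2.2110, (cx,cy)=(1.0000,0.0000)
member 2 (1-2): L=2.2952, (cx,cy)=(0.4383,-0.8988)
member 3 (1-3): L=2.1289, (cx,cy)=(0.9968,-0.0803)
member 4 (2-3): L=2.1966, (cx,cy)=(0.5081,0.8613)
member 5 (2-4): L=2.0890, (cx,cy)=(1.0000,0.0000)
member 6 (3-4): L=2.1275, (cx,cy)=(0.4573,-0.8893)
solve A·x = −loads:
  F[0-1] = -255.4733 N (compression)
  F[0-2] = -211.7581 N (compression)
  F[1-2] = +267.4932 N (tension)
  F[1-3] = -246.8928 N (compression)
  F[2-3] = -279.1398 N (compression)
  F[2-4] = +47.3033 N (tension)
  F[3-4] = -103.4319 N (compression)
  Rx@0 = +340.6100 N
  Ry@0 = +220.5987 N
  Ry@4 = +91.9813 N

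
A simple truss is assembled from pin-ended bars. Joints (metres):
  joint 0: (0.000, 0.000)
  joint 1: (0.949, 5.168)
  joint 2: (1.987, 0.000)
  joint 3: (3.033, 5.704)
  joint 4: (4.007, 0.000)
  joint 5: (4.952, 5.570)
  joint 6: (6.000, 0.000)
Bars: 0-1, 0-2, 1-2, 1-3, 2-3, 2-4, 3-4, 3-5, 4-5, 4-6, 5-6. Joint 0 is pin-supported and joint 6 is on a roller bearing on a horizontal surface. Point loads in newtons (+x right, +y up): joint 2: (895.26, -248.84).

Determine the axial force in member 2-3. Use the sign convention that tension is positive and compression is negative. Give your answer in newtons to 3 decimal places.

N=7 nodes, M=11 members, R=3 reactions → 2N=14, M+R=14
member 0 (0-1): L=5.2544, (cx,cy)=(0.1806,0.9836)
member 1 (0-2): L=1.9870, (cx,cy)=(1.0000,0.0000)
member 2 (1-2): L=5.2712, (cx,cy)=(0.1969,-0.9804)
member 3 (1-3): L=2.1518, (cx,cy)=(0.9685,0.2491)
member 4 (2-3): L=5.7991, (cx,cy)=(0.1804,0.9836)
member 5 (2-4): L=2.0200, (cx,cy)=(1.0000,0.0000)
member 6 (3-4): L=5.7866, (cx,cy)=(0.1683,-0.9857)
member 7 (3-5): L=1.9237, (cx,cy)=(0.9976,-0.0697)
member 8 (4-5): L=5.6496, (cx,cy)=(0.1673,0.9859)
member 9 (4-6): L=1.9930, (cx,cy)=(1.0000,0.0000)
member 10 (5-6): L=5.6677, (cx,cy)=(0.1849,-0.9828)
solve A·x = −loads:
  F[0-1] = -169.2153 N (compression)
  F[0-2] = +925.8220 N (tension)
  F[1-2] = +153.7941 N (tension)
  F[1-3] = -62.8272 N (compression)
  F[2-3] = +99.6923 N (tension)
  F[2-4] = +42.8652 N (tension)
  F[3-4] = -81.5360 N (compression)
  F[3-5] = -29.2119 N (compression)
  F[4-5] = +81.5212 N (tension)
  F[4-6] = +15.5050 N (tension)
  F[5-6] = -83.8535 N (compression)
  Rx@0 = -895.2600 N
  Ry@0 = +166.4325 N
  Ry@6 = +82.4075 N

99.692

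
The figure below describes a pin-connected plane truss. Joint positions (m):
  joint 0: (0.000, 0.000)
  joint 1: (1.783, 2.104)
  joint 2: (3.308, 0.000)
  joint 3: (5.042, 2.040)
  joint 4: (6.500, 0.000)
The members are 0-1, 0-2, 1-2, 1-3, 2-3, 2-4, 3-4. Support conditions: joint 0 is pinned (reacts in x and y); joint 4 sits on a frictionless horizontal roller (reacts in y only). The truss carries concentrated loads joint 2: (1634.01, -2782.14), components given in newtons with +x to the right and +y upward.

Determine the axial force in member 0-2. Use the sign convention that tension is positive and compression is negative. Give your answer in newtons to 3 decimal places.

2791.812

N=5 nodes, M=7 members, R=3 reactions → 2N=10, M+R=10
member 0 (0-1): L=2.7579, (cx,cy)=(0.6465,0.7629)
member 1 (0-2): L=3.3080, (cx,cy)=(1.0000,0.0000)
member 2 (1-2): L=2.5985, (cx,cy)=(0.5869,-0.8097)
member 3 (1-3): L=3.2596, (cx,cy)=(0.9998,-0.0196)
member 4 (2-3): L=2.6774, (cx,cy)=(0.6476,0.7619)
member 5 (2-4): L=3.1920, (cx,cy)=(1.0000,0.0000)
member 6 (3-4): L=2.5075, (cx,cy)=(0.5815,-0.8136)
solve A·x = −loads:
  F[0-1] = -1790.8459 N (compression)
  F[0-2] = +2791.8115 N (tension)
  F[1-2] = +1740.2322 N (tension)
  F[1-3] = -2179.5059 N (compression)
  F[2-3] = +1802.1153 N (tension)
  F[2-4] = +1011.9487 N (tension)
  F[3-4] = -1740.3446 N (compression)
  Rx@0 = -1634.0100 N
  Ry@0 = +1366.2448 N
  Ry@4 = +1415.8952 N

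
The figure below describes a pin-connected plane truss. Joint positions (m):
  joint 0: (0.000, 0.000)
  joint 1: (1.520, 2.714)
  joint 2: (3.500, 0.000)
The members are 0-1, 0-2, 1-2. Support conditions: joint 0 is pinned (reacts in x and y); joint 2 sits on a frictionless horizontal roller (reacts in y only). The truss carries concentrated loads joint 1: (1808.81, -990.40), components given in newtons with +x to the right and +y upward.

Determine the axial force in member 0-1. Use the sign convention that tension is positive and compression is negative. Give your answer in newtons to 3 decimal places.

965.427

N=3 nodes, M=3 members, R=3 reactions → 2N=6, M+R=6
member 0 (0-1): L=3.1107, (cx,cy)=(0.4886,0.8725)
member 1 (0-2): L=3.5000, (cx,cy)=(1.0000,0.0000)
member 2 (1-2): L=3.3595, (cx,cy)=(0.5894,-0.8079)
solve A·x = −loads:
  F[0-1] = +965.4268 N (tension)
  F[0-2] = +1337.0614 N (tension)
  F[1-2] = -2268.6106 N (compression)
  Rx@0 = -1808.8100 N
  Ry@0 = -842.3195 N
  Ry@2 = +1832.7195 N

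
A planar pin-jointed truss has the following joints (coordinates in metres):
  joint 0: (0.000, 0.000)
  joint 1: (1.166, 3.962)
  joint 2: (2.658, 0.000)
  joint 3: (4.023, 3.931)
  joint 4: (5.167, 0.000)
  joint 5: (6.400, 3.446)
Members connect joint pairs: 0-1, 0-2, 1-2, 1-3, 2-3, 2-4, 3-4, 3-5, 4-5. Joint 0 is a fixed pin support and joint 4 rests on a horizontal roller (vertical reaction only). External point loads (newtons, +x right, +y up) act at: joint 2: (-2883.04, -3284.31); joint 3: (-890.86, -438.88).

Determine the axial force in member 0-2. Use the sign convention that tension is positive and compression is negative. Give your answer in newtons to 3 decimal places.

-3076.499

N=6 nodes, M=9 members, R=3 reactions → 2N=12, M+R=12
member 0 (0-1): L=4.1300, (cx,cy)=(0.2823,0.9593)
member 1 (0-2): L=2.6580, (cx,cy)=(1.0000,0.0000)
member 2 (1-2): L=4.2336, (cx,cy)=(0.3524,-0.9358)
member 3 (1-3): L=2.8572, (cx,cy)=(0.9999,-0.0108)
member 4 (2-3): L=4.1612, (cx,cy)=(0.3280,0.9447)
member 5 (2-4): L=2.5090, (cx,cy)=(1.0000,0.0000)
member 6 (3-4): L=4.0941, (cx,cy)=(0.2794,-0.9602)
member 7 (3-5): L=2.4260, (cx,cy)=(0.9798,-0.1999)
member 8 (4-5): L=3.6599, (cx,cy)=(0.3369,0.9415)
solve A·x = −loads:
  F[0-1] = -2470.2181 N (compression)
  F[0-2] = -3076.4991 N (compression)
  F[1-2] = +2550.6936 N (tension)
  F[1-3] = -1596.4037 N (compression)
  F[2-3] = +949.8162 N (tension)
  F[2-4] = +393.8847 N (tension)
  F[3-4] = -1409.6118 N (compression)
  F[3-5] = +0.0000 N (tension)
  F[4-5] = -0.0000 N (compression)
  Rx@0 = +3773.9000 N
  Ry@0 = +2369.7277 N
  Ry@4 = +1353.4623 N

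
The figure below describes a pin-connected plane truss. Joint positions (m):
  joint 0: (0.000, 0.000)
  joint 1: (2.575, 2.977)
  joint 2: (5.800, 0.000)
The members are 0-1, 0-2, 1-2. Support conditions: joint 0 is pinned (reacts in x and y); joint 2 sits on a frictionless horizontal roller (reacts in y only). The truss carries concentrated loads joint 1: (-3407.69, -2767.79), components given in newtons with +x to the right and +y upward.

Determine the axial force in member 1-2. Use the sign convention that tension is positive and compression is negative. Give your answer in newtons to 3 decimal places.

N=3 nodes, M=3 members, R=3 reactions → 2N=6, M+R=6
member 0 (0-1): L=3.9361, (cx,cy)=(0.6542,0.7563)
member 1 (0-2): L=5.8000, (cx,cy)=(1.0000,0.0000)
member 2 (1-2): L=4.3890, (cx,cy)=(0.7348,-0.6783)
solve A·x = −loads:
  F[0-1] = -4347.4277 N (compression)
  F[0-2] = -563.6239 N (compression)
  F[1-2] = +767.0495 N (tension)
  Rx@0 = +3407.6900 N
  Ry@0 = +3288.0717 N
  Ry@2 = -520.2817 N

767.050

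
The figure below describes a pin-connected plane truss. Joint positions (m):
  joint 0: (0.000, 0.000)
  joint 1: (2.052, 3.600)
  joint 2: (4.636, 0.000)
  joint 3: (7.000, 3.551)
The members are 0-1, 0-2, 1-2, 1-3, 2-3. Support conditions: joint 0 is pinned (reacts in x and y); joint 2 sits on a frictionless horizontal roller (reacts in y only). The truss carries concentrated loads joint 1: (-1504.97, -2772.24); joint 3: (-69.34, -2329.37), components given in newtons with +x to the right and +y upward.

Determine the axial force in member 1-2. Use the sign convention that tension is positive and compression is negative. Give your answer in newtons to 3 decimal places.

N=4 nodes, M=5 members, R=3 reactions → 2N=8, M+R=8
member 0 (0-1): L=4.1438, (cx,cy)=(0.4952,0.8688)
member 1 (0-2): L=4.6360, (cx,cy)=(1.0000,0.0000)
member 2 (1-2): L=4.4314, (cx,cy)=(0.5831,-0.8124)
member 3 (1-3): L=4.9482, (cx,cy)=(1.0000,-0.0099)
member 4 (2-3): L=4.2659, (cx,cy)=(0.5542,0.8324)
solve A·x = −loads:
  F[0-1] = -1817.6736 N (compression)
  F[0-2] = -674.1925 N (compression)
  F[1-2] = -1486.5536 N (compression)
  F[1-3] = +1471.7565 N (tension)
  F[2-3] = -2780.8337 N (compression)
  Rx@0 = +1574.3100 N
  Ry@0 = +1579.1535 N
  Ry@2 = +3522.4565 N

-1486.554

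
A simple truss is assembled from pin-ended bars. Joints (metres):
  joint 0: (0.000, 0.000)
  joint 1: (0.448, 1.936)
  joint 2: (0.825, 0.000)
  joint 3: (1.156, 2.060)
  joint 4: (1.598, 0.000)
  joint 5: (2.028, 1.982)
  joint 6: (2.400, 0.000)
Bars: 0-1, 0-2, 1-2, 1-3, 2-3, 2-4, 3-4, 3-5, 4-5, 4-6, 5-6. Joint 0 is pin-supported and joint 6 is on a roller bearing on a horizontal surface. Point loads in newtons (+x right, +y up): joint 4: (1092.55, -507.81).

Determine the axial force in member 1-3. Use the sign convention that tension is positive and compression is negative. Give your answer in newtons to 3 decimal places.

-70.992

N=7 nodes, M=11 members, R=3 reactions → 2N=14, M+R=14
member 0 (0-1): L=1.9872, (cx,cy)=(0.2254,0.9743)
member 1 (0-2): L=0.8250, (cx,cy)=(1.0000,0.0000)
member 2 (1-2): L=1.9724, (cx,cy)=(0.1911,-0.9816)
member 3 (1-3): L=0.7188, (cx,cy)=(0.9850,0.1725)
member 4 (2-3): L=2.0864, (cx,cy)=(0.1586,0.9873)
member 5 (2-4): L=0.7730, (cx,cy)=(1.0000,0.0000)
member 6 (3-4): L=2.1069, (cx,cy)=(0.2098,-0.9777)
member 7 (3-5): L=0.8755, (cx,cy)=(0.9960,-0.0891)
member 8 (4-5): L=2.0281, (cx,cy)=(0.2120,0.9773)
member 9 (4-6): L=0.8020, (cx,cy)=(1.0000,0.0000)
member 10 (5-6): L=2.0166, (cx,cy)=(0.1845,-0.9828)
solve A·x = −loads:
  F[0-1] = -174.1773 N (compression)
  F[0-2] = +1131.8178 N (tension)
  F[1-2] = +160.4034 N (tension)
  F[1-3] = -70.9919 N (compression)
  F[2-3] = -159.4655 N (compression)
  F[2-4] = +1187.7759 N (tension)
  F[3-4] = +185.8337 N (tension)
  F[3-5] = -134.7475 N (compression)
  F[4-5] = +333.6982 N (tension)
  F[4-6] = +63.4609 N (tension)
  F[5-6] = -344.0207 N (compression)
  Rx@0 = -1092.5500 N
  Ry@0 = +169.6932 N
  Ry@6 = +338.1168 N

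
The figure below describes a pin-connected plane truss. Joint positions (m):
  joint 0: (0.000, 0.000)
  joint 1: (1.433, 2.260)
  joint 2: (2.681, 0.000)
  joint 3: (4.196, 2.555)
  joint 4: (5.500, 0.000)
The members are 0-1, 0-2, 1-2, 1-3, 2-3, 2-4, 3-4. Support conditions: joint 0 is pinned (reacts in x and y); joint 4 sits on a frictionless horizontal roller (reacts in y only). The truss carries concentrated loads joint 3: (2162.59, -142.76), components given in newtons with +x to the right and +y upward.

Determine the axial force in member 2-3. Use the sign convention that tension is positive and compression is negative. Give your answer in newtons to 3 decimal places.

993.617

N=5 nodes, M=7 members, R=3 reactions → 2N=10, M+R=10
member 0 (0-1): L=2.6760, (cx,cy)=(0.5355,0.8445)
member 1 (0-2): L=2.6810, (cx,cy)=(1.0000,0.0000)
member 2 (1-2): L=2.5817, (cx,cy)=(0.4834,-0.8754)
member 3 (1-3): L=2.7787, (cx,cy)=(0.9943,0.1062)
member 4 (2-3): L=2.9704, (cx,cy)=(0.5100,0.8602)
member 5 (2-4): L=2.8190, (cx,cy)=(1.0000,0.0000)
member 6 (3-4): L=2.8685, (cx,cy)=(0.4546,-0.8907)
solve A·x = −loads:
  F[0-1] = +1149.4745 N (tension)
  F[0-2] = +1547.0504 N (tension)
  F[1-2] = -976.3166 N (compression)
  F[1-3] = +1093.6768 N (tension)
  F[2-3] = +993.6171 N (tension)
  F[2-4] = +568.3165 N (tension)
  F[3-4] = -1250.1769 N (compression)
  Rx@0 = -2162.5900 N
  Ry@0 = -970.7743 N
  Ry@4 = +1113.5343 N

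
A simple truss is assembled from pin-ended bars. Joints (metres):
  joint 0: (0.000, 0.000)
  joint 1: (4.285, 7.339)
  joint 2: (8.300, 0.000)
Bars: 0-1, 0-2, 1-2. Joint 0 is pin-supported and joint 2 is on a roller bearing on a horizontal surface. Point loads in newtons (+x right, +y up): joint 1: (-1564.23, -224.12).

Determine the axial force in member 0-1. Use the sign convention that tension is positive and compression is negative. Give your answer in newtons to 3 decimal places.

-1727.155

N=3 nodes, M=3 members, R=3 reactions → 2N=6, M+R=6
member 0 (0-1): L=8.4984, (cx,cy)=(0.5042,0.8636)
member 1 (0-2): L=8.3000, (cx,cy)=(1.0000,0.0000)
member 2 (1-2): L=8.3655, (cx,cy)=(0.4799,-0.8773)
solve A·x = −loads:
  F[0-1] = -1727.1547 N (compression)
  F[0-2] = -693.3730 N (compression)
  F[1-2] = +1444.6807 N (tension)
  Rx@0 = +1564.2300 N
  Ry@0 = +1491.5332 N
  Ry@2 = -1267.4132 N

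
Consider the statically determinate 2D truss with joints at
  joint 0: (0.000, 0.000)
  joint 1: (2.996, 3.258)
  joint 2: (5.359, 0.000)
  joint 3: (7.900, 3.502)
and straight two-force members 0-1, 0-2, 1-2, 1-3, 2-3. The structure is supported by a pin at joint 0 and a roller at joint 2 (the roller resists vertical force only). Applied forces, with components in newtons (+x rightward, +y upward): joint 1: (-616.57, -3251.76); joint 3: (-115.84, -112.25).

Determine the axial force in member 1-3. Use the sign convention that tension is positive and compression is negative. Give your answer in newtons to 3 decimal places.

N=4 nodes, M=5 members, R=3 reactions → 2N=8, M+R=8
member 0 (0-1): L=4.4261, (cx,cy)=(0.6769,0.7361)
member 1 (0-2): L=5.3590, (cx,cy)=(1.0000,0.0000)
member 2 (1-2): L=4.0247, (cx,cy)=(0.5871,-0.8095)
member 3 (1-3): L=4.9101, (cx,cy)=(0.9988,0.0497)
member 4 (2-3): L=4.3267, (cx,cy)=(0.5873,0.8094)
solve A·x = −loads:
  F[0-1] = -2487.6927 N (compression)
  F[0-2] = +951.4846 N (tension)
  F[1-2] = -1757.1184 N (compression)
  F[1-3] = -35.7253 N (compression)
  F[2-3] = -136.4921 N (compression)
  Rx@0 = +732.4100 N
  Ry@0 = +1831.1510 N
  Ry@2 = +1532.8590 N

-35.725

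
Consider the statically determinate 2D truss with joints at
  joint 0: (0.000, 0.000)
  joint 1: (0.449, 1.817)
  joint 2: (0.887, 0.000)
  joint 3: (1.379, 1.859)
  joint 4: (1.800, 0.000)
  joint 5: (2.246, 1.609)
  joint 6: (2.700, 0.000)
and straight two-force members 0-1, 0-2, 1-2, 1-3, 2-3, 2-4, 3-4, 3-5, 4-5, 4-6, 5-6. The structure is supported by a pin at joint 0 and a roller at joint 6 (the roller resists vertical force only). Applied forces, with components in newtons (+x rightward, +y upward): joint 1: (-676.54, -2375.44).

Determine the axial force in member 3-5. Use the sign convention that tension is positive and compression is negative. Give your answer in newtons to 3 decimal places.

32.483

N=7 nodes, M=11 members, R=3 reactions → 2N=14, M+R=14
member 0 (0-1): L=1.8717, (cx,cy)=(0.2399,0.9708)
member 1 (0-2): L=0.8870, (cx,cy)=(1.0000,0.0000)
member 2 (1-2): L=1.8690, (cx,cy)=(0.2343,-0.9722)
member 3 (1-3): L=0.9309, (cx,cy)=(0.9990,0.0451)
member 4 (2-3): L=1.9230, (cx,cy)=(0.2558,0.9667)
member 5 (2-4): L=0.9130, (cx,cy)=(1.0000,0.0000)
member 6 (3-4): L=1.9061, (cx,cy)=(0.2209,-0.9753)
member 7 (3-5): L=0.9023, (cx,cy)=(0.9609,-0.2771)
member 8 (4-5): L=1.6697, (cx,cy)=(0.2671,0.9637)
member 9 (4-6): L=0.9000, (cx,cy)=(1.0000,0.0000)
member 10 (5-6): L=1.6718, (cx,cy)=(0.2716,-0.9624)
solve A·x = −loads:
  F[0-1] = -2508.9640 N (compression)
  F[0-2] = -74.6528 N (compression)
  F[1-2] = +64.7487 N (tension)
  F[1-3] = +59.5399 N (tension)
  F[2-3] = -65.1128 N (compression)
  F[2-4] = -42.8202 N (compression)
  F[3-4] = +52.5576 N (tension)
  F[3-5] = +32.4833 N (tension)
  F[4-5] = -53.1924 N (compression)
  F[4-6] = -17.0030 N (compression)
  F[5-6] = +62.6124 N (tension)
  Rx@0 = +676.5400 N
  Ry@0 = +2435.6995 N
  Ry@6 = -60.2595 N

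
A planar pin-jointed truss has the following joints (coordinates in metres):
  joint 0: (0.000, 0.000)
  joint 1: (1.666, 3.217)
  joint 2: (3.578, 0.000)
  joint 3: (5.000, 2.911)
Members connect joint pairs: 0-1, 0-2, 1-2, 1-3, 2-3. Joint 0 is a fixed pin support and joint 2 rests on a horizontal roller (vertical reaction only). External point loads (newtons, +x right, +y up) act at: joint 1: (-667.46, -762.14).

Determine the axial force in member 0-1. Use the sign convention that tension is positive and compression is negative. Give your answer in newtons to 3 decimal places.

-1134.460

N=4 nodes, M=5 members, R=3 reactions → 2N=8, M+R=8
member 0 (0-1): L=3.6228, (cx,cy)=(0.4599,0.8880)
member 1 (0-2): L=3.5780, (cx,cy)=(1.0000,0.0000)
member 2 (1-2): L=3.7423, (cx,cy)=(0.5109,-0.8596)
member 3 (1-3): L=3.3480, (cx,cy)=(0.9958,-0.0914)
member 4 (2-3): L=3.2398, (cx,cy)=(0.4389,0.8985)
solve A·x = −loads:
  F[0-1] = -1134.4596 N (compression)
  F[0-2] = -145.7607 N (compression)
  F[1-2] = +285.2933 N (tension)
  F[1-3] = +0.0000 N (tension)
  F[2-3] = -0.0000 N (compression)
  Rx@0 = +667.4600 N
  Ry@0 = +1007.3869 N
  Ry@2 = -245.2469 N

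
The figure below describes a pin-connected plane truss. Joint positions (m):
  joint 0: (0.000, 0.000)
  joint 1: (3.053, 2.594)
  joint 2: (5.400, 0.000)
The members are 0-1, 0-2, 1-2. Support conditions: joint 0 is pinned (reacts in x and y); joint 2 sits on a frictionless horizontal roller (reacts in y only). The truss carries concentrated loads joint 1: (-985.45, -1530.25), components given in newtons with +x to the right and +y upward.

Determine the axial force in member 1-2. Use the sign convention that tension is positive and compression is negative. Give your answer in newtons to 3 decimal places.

-528.337

N=3 nodes, M=3 members, R=3 reactions → 2N=6, M+R=6
member 0 (0-1): L=4.0062, (cx,cy)=(0.7621,0.6475)
member 1 (0-2): L=5.4000, (cx,cy)=(1.0000,0.0000)
member 2 (1-2): L=3.4982, (cx,cy)=(0.6709,-0.7415)
solve A·x = −loads:
  F[0-1] = -1758.2696 N (compression)
  F[0-2] = +354.4721 N (tension)
  F[1-2] = -528.3368 N (compression)
  Rx@0 = +985.4500 N
  Ry@0 = +1138.4730 N
  Ry@2 = +391.7770 N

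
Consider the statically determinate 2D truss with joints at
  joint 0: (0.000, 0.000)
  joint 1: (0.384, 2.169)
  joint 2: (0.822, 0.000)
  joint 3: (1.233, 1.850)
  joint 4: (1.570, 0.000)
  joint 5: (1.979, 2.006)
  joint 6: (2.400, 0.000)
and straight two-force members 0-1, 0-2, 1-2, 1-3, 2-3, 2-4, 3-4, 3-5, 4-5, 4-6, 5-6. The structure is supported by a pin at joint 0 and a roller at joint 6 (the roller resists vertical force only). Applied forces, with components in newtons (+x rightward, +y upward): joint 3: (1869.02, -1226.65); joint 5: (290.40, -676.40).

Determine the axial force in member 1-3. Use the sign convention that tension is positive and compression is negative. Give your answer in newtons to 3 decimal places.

424.206

N=7 nodes, M=11 members, R=3 reactions → 2N=14, M+R=14
member 0 (0-1): L=2.2027, (cx,cy)=(0.1743,0.9847)
member 1 (0-2): L=0.8220, (cx,cy)=(1.0000,0.0000)
member 2 (1-2): L=2.2128, (cx,cy)=(0.1979,-0.9802)
member 3 (1-3): L=0.9070, (cx,cy)=(0.9361,-0.3517)
member 4 (2-3): L=1.8951, (cx,cy)=(0.2169,0.9762)
member 5 (2-4): L=0.7480, (cx,cy)=(1.0000,0.0000)
member 6 (3-4): L=1.8804, (cx,cy)=(0.1792,-0.9838)
member 7 (3-5): L=0.7621, (cx,cy)=(0.9788,0.2047)
member 8 (4-5): L=2.0473, (cx,cy)=(0.1998,0.9798)
member 9 (4-6): L=0.8300, (cx,cy)=(1.0000,0.0000)
member 10 (5-6): L=2.0497, (cx,cy)=(0.2054,-0.9787)
solve A·x = −loads:
  F[0-1] = +983.3765 N (tension)
  F[0-2] = +1987.9888 N (tension)
  F[1-2] = -1140.0810 N (compression)
  F[1-3] = +424.2055 N (tension)
  F[2-3] = +1144.7694 N (tension)
  F[2-4] = +1514.0488 N (tension)
  F[3-4] = -2399.7695 N (compression)
  F[3-5] = -810.7445 N (compression)
  F[4-5] = +2409.4905 N (tension)
  F[4-6] = +602.6152 N (tension)
  F[5-6] = -2933.9227 N (compression)
  Rx@0 = -2159.4200 N
  Ry@0 = -968.3185 N
  Ry@6 = +2871.3685 N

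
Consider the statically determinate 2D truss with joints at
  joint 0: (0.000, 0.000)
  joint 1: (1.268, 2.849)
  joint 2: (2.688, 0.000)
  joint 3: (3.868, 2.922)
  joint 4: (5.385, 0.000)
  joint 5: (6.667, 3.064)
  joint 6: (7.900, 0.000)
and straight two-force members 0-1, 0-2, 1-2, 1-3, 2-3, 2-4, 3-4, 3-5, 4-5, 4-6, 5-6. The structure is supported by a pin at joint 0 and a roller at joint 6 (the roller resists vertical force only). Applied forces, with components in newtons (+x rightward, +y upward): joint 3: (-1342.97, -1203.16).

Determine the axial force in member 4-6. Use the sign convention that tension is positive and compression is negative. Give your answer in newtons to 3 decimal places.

37.168

N=7 nodes, M=11 members, R=3 reactions → 2N=14, M+R=14
member 0 (0-1): L=3.1184, (cx,cy)=(0.4066,0.9136)
member 1 (0-2): L=2.6880, (cx,cy)=(1.0000,0.0000)
member 2 (1-2): L=3.1833, (cx,cy)=(0.4461,-0.8950)
member 3 (1-3): L=2.6010, (cx,cy)=(0.9996,0.0281)
member 4 (2-3): L=3.1513, (cx,cy)=(0.3745,0.9272)
member 5 (2-4): L=2.6970, (cx,cy)=(1.0000,0.0000)
member 6 (3-4): L=3.2923, (cx,cy)=(0.4608,-0.8875)
member 7 (3-5): L=2.8026, (cx,cy)=(0.9987,0.0507)
member 8 (4-5): L=3.3214, (cx,cy)=(0.3860,0.9225)
member 9 (4-6): L=2.5150, (cx,cy)=(1.0000,0.0000)
member 10 (5-6): L=3.3028, (cx,cy)=(0.3733,-0.9277)
solve A·x = −loads:
  F[0-1] = -1215.8467 N (compression)
  F[0-2] = -848.5891 N (compression)
  F[1-2] = +1208.7016 N (tension)
  F[1-3] = -1033.9686 N (compression)
  F[2-3] = -1166.6571 N (compression)
  F[2-4] = +127.4490 N (tension)
  F[3-4] = -108.4958 N (compression)
  F[3-5] = -77.5571 N (compression)
  F[4-5] = +104.3811 N (tension)
  F[4-6] = +37.1681 N (tension)
  F[5-6] = -99.5606 N (compression)
  Rx@0 = +1342.9700 N
  Ry@0 = +1110.7974 N
  Ry@6 = +92.3626 N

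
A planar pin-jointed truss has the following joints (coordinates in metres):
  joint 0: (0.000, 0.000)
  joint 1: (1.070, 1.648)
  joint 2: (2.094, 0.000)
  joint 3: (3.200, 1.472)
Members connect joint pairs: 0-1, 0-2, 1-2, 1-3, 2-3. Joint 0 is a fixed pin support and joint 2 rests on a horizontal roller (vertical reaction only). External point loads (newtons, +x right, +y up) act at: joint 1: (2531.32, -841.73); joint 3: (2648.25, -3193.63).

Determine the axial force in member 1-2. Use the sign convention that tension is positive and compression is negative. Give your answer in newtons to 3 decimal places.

N=4 nodes, M=5 members, R=3 reactions → 2N=8, M+R=8
member 0 (0-1): L=1.9649, (cx,cy)=(0.5446,0.8387)
member 1 (0-2): L=2.0940, (cx,cy)=(1.0000,0.0000)
member 2 (1-2): L=1.9402, (cx,cy)=(0.5278,-0.8494)
member 3 (1-3): L=2.1373, (cx,cy)=(0.9966,-0.0823)
member 4 (2-3): L=1.8412, (cx,cy)=(0.6007,0.7995)
solve A·x = −loads:
  F[0-1] = +6115.2161 N (tension)
  F[0-2] = +1849.4744 N (tension)
  F[1-2] = -7491.7885 N (compression)
  F[1-3] = +4768.9392 N (tension)
  F[2-3] = -3503.4286 N (compression)
  Rx@0 = -5179.5700 N
  Ry@0 = -5128.9697 N
  Ry@2 = +9164.3297 N

-7491.788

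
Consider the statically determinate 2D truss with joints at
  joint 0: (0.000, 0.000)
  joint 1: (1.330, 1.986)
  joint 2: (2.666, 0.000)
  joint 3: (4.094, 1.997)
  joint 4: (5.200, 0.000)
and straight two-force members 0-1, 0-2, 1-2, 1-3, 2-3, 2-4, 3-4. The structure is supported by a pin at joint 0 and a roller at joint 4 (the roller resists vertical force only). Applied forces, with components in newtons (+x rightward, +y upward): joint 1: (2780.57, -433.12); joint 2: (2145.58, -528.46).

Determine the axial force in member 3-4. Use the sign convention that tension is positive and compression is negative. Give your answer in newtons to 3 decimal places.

-1650.303

N=5 nodes, M=7 members, R=3 reactions → 2N=10, M+R=10
member 0 (0-1): L=2.3902, (cx,cy)=(0.5564,0.8309)
member 1 (0-2): L=2.6660, (cx,cy)=(1.0000,0.0000)
member 2 (1-2): L=2.3936, (cx,cy)=(0.5582,-0.8297)
member 3 (1-3): L=2.7640, (cx,cy)=(1.0000,0.0040)
member 4 (2-3): L=2.4550, (cx,cy)=(0.5817,0.8134)
member 5 (2-4): L=2.5340, (cx,cy)=(1.0000,0.0000)
member 6 (3-4): L=2.2828, (cx,cy)=(0.4845,-0.8748)
solve A·x = −loads:
  F[0-1] = +580.2213 N (tension)
  F[0-2] = +4603.2935 N (tension)
  F[1-2] = -1111.8463 N (compression)
  F[1-3] = -1837.1330 N (compression)
  F[2-3] = +1783.7923 N (tension)
  F[2-4] = +799.5544 N (tension)
  F[3-4] = -1650.3027 N (compression)
  Rx@0 = -4926.1500 N
  Ry@0 = -482.1000 N
  Ry@4 = +1443.6800 N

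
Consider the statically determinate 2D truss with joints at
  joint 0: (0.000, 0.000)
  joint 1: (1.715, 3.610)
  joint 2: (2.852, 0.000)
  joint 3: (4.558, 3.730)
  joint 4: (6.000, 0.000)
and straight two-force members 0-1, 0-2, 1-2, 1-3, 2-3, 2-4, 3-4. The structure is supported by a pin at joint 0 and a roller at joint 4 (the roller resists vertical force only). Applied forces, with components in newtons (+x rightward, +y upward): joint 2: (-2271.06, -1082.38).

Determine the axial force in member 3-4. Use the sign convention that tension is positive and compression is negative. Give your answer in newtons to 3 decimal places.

N=5 nodes, M=7 members, R=3 reactions → 2N=10, M+R=10
member 0 (0-1): L=3.9967, (cx,cy)=(0.4291,0.9033)
member 1 (0-2): L=2.8520, (cx,cy)=(1.0000,0.0000)
member 2 (1-2): L=3.7848, (cx,cy)=(0.3004,-0.9538)
member 3 (1-3): L=2.8455, (cx,cy)=(0.9991,0.0422)
member 4 (2-3): L=4.1016, (cx,cy)=(0.4159,0.9094)
member 5 (2-4): L=3.1480, (cx,cy)=(1.0000,0.0000)
member 6 (3-4): L=3.9990, (cx,cy)=(0.3606,-0.9327)
solve A·x = −loads:
  F[0-1] = -628.7148 N (compression)
  F[0-2] = -2001.2735 N (compression)
  F[1-2] = +575.7962 N (tension)
  F[1-3] = -443.1559 N (compression)
  F[2-3] = +586.3014 N (tension)
  F[2-4] = +198.8999 N (tension)
  F[3-4] = -551.5999 N (compression)
  Rx@0 = +2271.0600 N
  Ry@0 = +567.8887 N
  Ry@4 = +514.4913 N

-551.600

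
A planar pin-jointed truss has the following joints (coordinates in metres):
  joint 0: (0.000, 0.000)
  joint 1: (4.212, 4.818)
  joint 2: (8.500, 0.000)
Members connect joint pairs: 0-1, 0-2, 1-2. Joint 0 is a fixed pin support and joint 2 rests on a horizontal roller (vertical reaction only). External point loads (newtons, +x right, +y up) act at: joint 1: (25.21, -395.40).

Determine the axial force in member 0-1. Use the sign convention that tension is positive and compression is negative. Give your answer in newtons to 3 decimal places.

-245.964

N=3 nodes, M=3 members, R=3 reactions → 2N=6, M+R=6
member 0 (0-1): L=6.3995, (cx,cy)=(0.6582,0.7529)
member 1 (0-2): L=8.5000, (cx,cy)=(1.0000,0.0000)
member 2 (1-2): L=6.4498, (cx,cy)=(0.6648,-0.7470)
solve A·x = −loads:
  F[0-1] = -245.9638 N (compression)
  F[0-2] = +187.0967 N (tension)
  F[1-2] = -281.4222 N (compression)
  Rx@0 = -25.2100 N
  Ry@0 = +185.1780 N
  Ry@2 = +210.2220 N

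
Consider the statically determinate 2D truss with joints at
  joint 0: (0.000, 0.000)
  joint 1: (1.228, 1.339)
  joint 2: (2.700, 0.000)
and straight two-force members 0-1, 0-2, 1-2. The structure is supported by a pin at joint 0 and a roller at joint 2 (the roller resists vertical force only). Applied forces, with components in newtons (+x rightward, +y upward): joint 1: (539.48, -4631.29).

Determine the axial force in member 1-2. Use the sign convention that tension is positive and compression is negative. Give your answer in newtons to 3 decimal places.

-3527.907

N=3 nodes, M=3 members, R=3 reactions → 2N=6, M+R=6
member 0 (0-1): L=1.8168, (cx,cy)=(0.6759,0.7370)
member 1 (0-2): L=2.7000, (cx,cy)=(1.0000,0.0000)
member 2 (1-2): L=1.9899, (cx,cy)=(0.7397,-0.6729)
solve A·x = −loads:
  F[0-1] = -3062.9394 N (compression)
  F[0-2] = +2609.7179 N (tension)
  F[1-2] = -3527.9074 N (compression)
  Rx@0 = -539.4800 N
  Ry@0 = +2257.3686 N
  Ry@2 = +2373.9214 N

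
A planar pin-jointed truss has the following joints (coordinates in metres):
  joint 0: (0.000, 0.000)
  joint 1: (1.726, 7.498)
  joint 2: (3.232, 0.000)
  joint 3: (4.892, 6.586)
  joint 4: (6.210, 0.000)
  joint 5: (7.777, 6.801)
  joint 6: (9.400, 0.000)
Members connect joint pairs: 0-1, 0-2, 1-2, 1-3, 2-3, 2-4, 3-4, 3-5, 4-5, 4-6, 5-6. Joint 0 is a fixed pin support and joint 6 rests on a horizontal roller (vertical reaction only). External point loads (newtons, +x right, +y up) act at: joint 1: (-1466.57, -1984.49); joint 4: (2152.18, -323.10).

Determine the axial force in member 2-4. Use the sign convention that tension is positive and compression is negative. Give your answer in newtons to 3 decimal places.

N=7 nodes, M=11 members, R=3 reactions → 2N=14, M+R=14
member 0 (0-1): L=7.6941, (cx,cy)=(0.2243,0.9745)
member 1 (0-2): L=3.2320, (cx,cy)=(1.0000,0.0000)
member 2 (1-2): L=7.6477, (cx,cy)=(0.1969,-0.9804)
member 3 (1-3): L=3.2947, (cx,cy)=(0.9609,-0.2768)
member 4 (2-3): L=6.7920, (cx,cy)=(0.2444,0.9697)
member 5 (2-4): L=2.9780, (cx,cy)=(1.0000,0.0000)
member 6 (3-4): L=6.7166, (cx,cy)=(0.1962,-0.9806)
member 7 (3-5): L=2.8930, (cx,cy)=(0.9972,0.0743)
member 8 (4-5): L=6.9792, (cx,cy)=(0.2245,0.9745)
member 9 (4-6): L=3.1900, (cx,cy)=(1.0000,0.0000)
member 10 (5-6): L=6.9920, (cx,cy)=(0.2321,-0.9727)
solve A·x = −loads:
  F[0-1] = -2975.4073 N (compression)
  F[0-2] = +1353.0769 N (tension)
  F[1-2] = +741.4737 N (tension)
  F[1-3] = +679.6480 N (tension)
  F[2-3] = -749.6911 N (compression)
  F[2-4] = +1682.3174 N (tension)
  F[3-4] = +954.7012 N (tension)
  F[3-5] = +283.3044 N (tension)
  F[4-5] = -629.1016 N (compression)
  F[4-6] = -141.2722 N (compression)
  F[5-6] = +608.6085 N (tension)
  Rx@0 = -685.6100 N
  Ry@0 = +2899.5752 N
  Ry@6 = -591.9852 N

1682.317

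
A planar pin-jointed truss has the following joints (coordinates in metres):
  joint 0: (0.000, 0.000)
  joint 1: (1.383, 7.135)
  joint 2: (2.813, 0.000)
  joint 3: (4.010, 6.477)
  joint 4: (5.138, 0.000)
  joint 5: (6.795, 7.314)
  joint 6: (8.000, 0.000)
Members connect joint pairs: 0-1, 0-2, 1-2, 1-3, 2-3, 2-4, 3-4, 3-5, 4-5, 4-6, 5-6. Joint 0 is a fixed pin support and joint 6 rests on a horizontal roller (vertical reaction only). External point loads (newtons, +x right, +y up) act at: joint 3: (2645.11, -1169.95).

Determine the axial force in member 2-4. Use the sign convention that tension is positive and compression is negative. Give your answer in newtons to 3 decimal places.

N=7 nodes, M=11 members, R=3 reactions → 2N=14, M+R=14
member 0 (0-1): L=7.2678, (cx,cy)=(0.1903,0.9817)
member 1 (0-2): L=2.8130, (cx,cy)=(1.0000,0.0000)
member 2 (1-2): L=7.2769, (cx,cy)=(0.1965,-0.9805)
member 3 (1-3): L=2.7082, (cx,cy)=(0.9700,-0.2430)
member 4 (2-3): L=6.5867, (cx,cy)=(0.1817,0.9833)
member 5 (2-4): L=2.3250, (cx,cy)=(1.0000,0.0000)
member 6 (3-4): L=6.5745, (cx,cy)=(0.1716,-0.9852)
member 7 (3-5): L=2.9081, (cx,cy)=(0.9577,0.2878)
member 8 (4-5): L=7.4993, (cx,cy)=(0.2210,0.9753)
member 9 (4-6): L=2.8620, (cx,cy)=(1.0000,0.0000)
member 10 (5-6): L=7.4126, (cx,cy)=(0.1626,-0.9867)
solve A·x = −loads:
  F[0-1] = +1587.0335 N (tension)
  F[0-2] = +2343.1111 N (tension)
  F[1-2] = -1754.2292 N (compression)
  F[1-3] = +666.7055 N (tension)
  F[2-3] = +1749.1502 N (tension)
  F[2-4] = +1680.5093 N (tension)
  F[3-4] = -3118.4831 N (compression)
  F[3-5] = -1196.0771 N (compression)
  F[4-5] = +3150.0968 N (tension)
  F[4-6] = +449.4424 N (tension)
  F[5-6] = -2764.7601 N (compression)
  Rx@0 = -2645.1100 N
  Ry@0 = -1558.0346 N
  Ry@6 = +2727.9846 N

1680.509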